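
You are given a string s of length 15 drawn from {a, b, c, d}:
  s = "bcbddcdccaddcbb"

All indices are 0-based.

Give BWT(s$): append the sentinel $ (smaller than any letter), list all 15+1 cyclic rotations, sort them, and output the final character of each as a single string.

bcbc$ccdbdddcdab

rank  rotation          last
    0  $bcbddcdccaddcbb  b
    1  addcbb$bcbddcdcc  c
    2  b$bcbddcdccaddcb  b
    3  bb$bcbddcdccaddc  c
    4  bcbddcdccaddcbb$  $
    5  bddcdccaddcbb$bc  c
    6  caddcbb$bcbddcdc  c
    7  cbb$bcbddcdccadd  d
    8  cbddcdccaddcbb$b  b
    9  ccaddcbb$bcbddcd  d
   10  cdccaddcbb$bcbdd  d
   11  dcbb$bcbddcdccad  d
   12  dccaddcbb$bcbddc  c
   13  dcdccaddcbb$bcbd  d
   14  ddcbb$bcbddcdcca  a
   15  ddcdccaddcbb$bcb  b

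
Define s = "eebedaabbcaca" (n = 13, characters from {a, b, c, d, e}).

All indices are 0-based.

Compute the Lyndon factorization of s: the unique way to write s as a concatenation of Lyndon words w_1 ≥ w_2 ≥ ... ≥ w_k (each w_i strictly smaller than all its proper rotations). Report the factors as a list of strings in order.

["e", "e", "bed", "aabbcac", "a"]

emit factor 1: 'e' (i=0, period=1)
emit factor 2: 'e' (i=1, period=1)
emit factor 3: 'bed' (i=2, period=3)
emit factor 4: 'aabbcac' (i=5, period=7)
emit factor 5: 'a' (i=12, period=1)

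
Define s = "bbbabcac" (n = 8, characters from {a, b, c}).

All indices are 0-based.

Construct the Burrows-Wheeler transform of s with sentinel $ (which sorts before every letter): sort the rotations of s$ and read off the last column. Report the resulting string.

rank  rotation   last
    0  $bbbabcac  c
    1  abcac$bbb  b
    2  ac$bbbabc  c
    3  babcac$bb  b
    4  bbabcac$b  b
    5  bbbabcac$  $
    6  bcac$bbba  a
    7  c$bbbabca  a
    8  cac$bbbab  b

cbcbb$aab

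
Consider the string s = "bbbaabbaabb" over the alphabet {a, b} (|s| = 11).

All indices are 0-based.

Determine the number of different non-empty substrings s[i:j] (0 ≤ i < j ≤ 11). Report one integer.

41

sorted suffixes:
  #0 SA[0]=7  'aabb'
  #1 SA[1]=3  'aabbaabb'
  #2 SA[2]=8  'abb'
  #3 SA[3]=4  'abbaabb'
  #4 SA[4]=10  'b'
  #5 SA[5]=6  'baabb'
  #6 SA[6]=2  'baabbaabb'
  #7 SA[7]=9  'bb'
  #8 SA[8]=5  'bbaabb'
  #9 SA[9]=1  'bbaabbaabb'
  #10 SA[10]=0  'bbbaabbaabb'

SA = [7, 3, 8, 4, 10, 6, 2, 9, 5, 1, 0]
rank  pair      lcp
   1  s[7:],s[3:]  4  'aabb'
   2  s[3:],s[8:]  1  'a'
   3  s[8:],s[4:]  3  'abb'
   4  s[4:],s[10:]  0  ''
   5  s[10:],s[6:]  1  'b'
   6  s[6:],s[2:]  5  'baabb'
   7  s[2:],s[9:]  1  'b'
   8  s[9:],s[5:]  2  'bb'
   9  s[5:],s[1:]  6  'bbaabb'
  10  s[1:],s[0:]  2  'bb'

n(n+1)/2 = 11·12/2 = 66
Σ LCP = 0 + 4 + 1 + 3 + 0 + 1 + 5 + 1 + 2 + 6 + 2 = 25
distinct = 66 − 25 = 41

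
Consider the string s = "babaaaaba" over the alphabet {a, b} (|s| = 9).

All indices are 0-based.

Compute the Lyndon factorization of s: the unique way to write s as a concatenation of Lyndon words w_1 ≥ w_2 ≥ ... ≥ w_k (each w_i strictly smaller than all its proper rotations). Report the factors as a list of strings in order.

emit factor 1: 'b' (i=0, period=1)
emit factor 2: 'ab' (i=1, period=2)
emit factor 3: 'aaaab' (i=3, period=5)
emit factor 4: 'a' (i=8, period=1)

["b", "ab", "aaaab", "a"]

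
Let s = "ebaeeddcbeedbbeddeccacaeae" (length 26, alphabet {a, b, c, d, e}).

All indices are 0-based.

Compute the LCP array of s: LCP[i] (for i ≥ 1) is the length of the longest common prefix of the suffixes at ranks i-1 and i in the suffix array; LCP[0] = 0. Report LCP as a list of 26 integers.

rank | idx | suffix
   0 |  20 | acaeae
   1 |  24 | ae
   2 |  22 | aeae
   3 |   2 | aeeddcbeedbbeddeccacaeae
   4 |   1 | baeeddcbeedbbeddeccacaeae
   5 |  12 | bbeddeccacaeae
   6 |  13 | beddeccacaeae
   7 |   8 | beedbbeddeccacaeae
   8 |  19 | cacaeae
   9 |  21 | caeae
  10 |   7 | cbeedbbeddeccacaeae
  11 |  18 | ccacaeae
  12 |  11 | dbbeddeccacaeae
  13 |   6 | dcbeedbbeddeccacaeae
  14 |   5 | ddcbeedbbeddeccacaeae
  15 |  15 | ddeccacaeae
  16 |  16 | deccacaeae
  17 |  25 | e
  18 |  23 | eae
  19 |   0 | ebaeeddcbeedbbeddeccacaeae
  20 |  17 | eccacaeae
  21 |  10 | edbbeddeccacaeae
  22 |   4 | eddcbeedbbeddeccacaeae
  23 |  14 | eddeccacaeae
  24 |   9 | eedbbeddeccacaeae
  25 |   3 | eeddcbeedbbeddeccacaeae

SA = [20, 24, 22, 2, 1, 12, 13, 8, 19, 21, 7, 18, 11, 6, 5, 15, 16, 25, 23, 0, 17, 10, 4, 14, 9, 3]
[i] adj suffixes → lcp
  [1] 20/24 → 1 ('a')
  [2] 24/22 → 2 ('ae')
  [3] 22/2 → 2 ('ae')
  [4] 2/1 → 0 ('')
  [5] 1/12 → 1 ('b')
  [6] 12/13 → 1 ('b')
  [7] 13/8 → 2 ('be')
  [8] 8/19 → 0 ('')
  [9] 19/21 → 2 ('ca')
  [10] 21/7 → 1 ('c')
  [11] 7/18 → 1 ('c')
  [12] 18/11 → 0 ('')
  [13] 11/6 → 1 ('d')
  [14] 6/5 → 1 ('d')
  [15] 5/15 → 2 ('dd')
  [16] 15/16 → 1 ('d')
  [17] 16/25 → 0 ('')
  [18] 25/23 → 1 ('e')
  [19] 23/0 → 1 ('e')
  [20] 0/17 → 1 ('e')
  [21] 17/10 → 1 ('e')
  [22] 10/4 → 2 ('ed')
  [23] 4/14 → 3 ('edd')
  [24] 14/9 → 1 ('e')
  [25] 9/3 → 3 ('eed')

[0, 1, 2, 2, 0, 1, 1, 2, 0, 2, 1, 1, 0, 1, 1, 2, 1, 0, 1, 1, 1, 1, 2, 3, 1, 3]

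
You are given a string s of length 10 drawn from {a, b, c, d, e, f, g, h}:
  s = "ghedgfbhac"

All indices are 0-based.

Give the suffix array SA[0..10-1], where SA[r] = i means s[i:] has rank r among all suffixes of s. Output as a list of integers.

rank→(start, suffix):
  0 → (8, 'ac')
  1 → (6, 'bhac')
  2 → (9, 'c')
  3 → (3, 'dgfbhac')
  4 → (2, 'edgfbhac')
  5 → (5, 'fbhac')
  6 → (4, 'gfbhac')
  7 → (0, 'ghedgfbhac')
  8 → (7, 'hac')
  9 → (1, 'hedgfbhac')

[8, 6, 9, 3, 2, 5, 4, 0, 7, 1]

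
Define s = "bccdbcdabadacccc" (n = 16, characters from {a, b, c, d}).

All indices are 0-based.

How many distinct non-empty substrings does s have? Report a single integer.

rank | idx | suffix
   0 |   7 | abadacccc
   1 |  11 | acccc
   2 |   9 | adacccc
   3 |   8 | badacccc
   4 |   0 | bccdbcdabadacccc
   5 |   4 | bcdabadacccc
   6 |  15 | c
   7 |  14 | cc
   8 |  13 | ccc
   9 |  12 | cccc
  10 |   1 | ccdbcdabadacccc
  11 |   5 | cdabadacccc
  12 |   2 | cdbcdabadacccc
  13 |   6 | dabadacccc
  14 |  10 | dacccc
  15 |   3 | dbcdabadacccc

SA = [7, 11, 9, 8, 0, 4, 15, 14, 13, 12, 1, 5, 2, 6, 10, 3]
i: (SA[i-1],SA[i]) lcp shared
  1: (7,11) 1 'a'
  2: (11,9) 1 'a'
  3: (9,8) 0 ''
  4: (8,0) 1 'b'
  5: (0,4) 2 'bc'
  6: (4,15) 0 ''
  7: (15,14) 1 'c'
  8: (14,13) 2 'cc'
  9: (13,12) 3 'ccc'
  10: (12,1) 2 'cc'
  11: (1,5) 1 'c'
  12: (5,2) 2 'cd'
  13: (2,6) 0 ''
  14: (6,10) 2 'da'
  15: (10,3) 1 'd'

n(n+1)/2 = 16·17/2 = 136
Σ LCP = 0 + 1 + 1 + 0 + 1 + 2 + 0 + 1 + 2 + 3 + 2 + 1 + 2 + 0 + 2 + 1 = 19
distinct = 136 − 19 = 117

117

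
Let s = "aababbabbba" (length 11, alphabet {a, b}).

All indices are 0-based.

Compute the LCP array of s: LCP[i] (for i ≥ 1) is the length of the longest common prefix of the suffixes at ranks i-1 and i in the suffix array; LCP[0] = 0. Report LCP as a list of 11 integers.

[0, 1, 1, 2, 3, 0, 2, 4, 1, 3, 2]

rank | idx | suffix
   0 |  10 | a
   1 |   0 | aababbabbba
   2 |   1 | ababbabbba
   3 |   3 | abbabbba
   4 |   6 | abbba
   5 |   9 | ba
   6 |   2 | babbabbba
   7 |   5 | babbba
   8 |   8 | bba
   9 |   4 | bbabbba
  10 |   7 | bbba

SA = [10, 0, 1, 3, 6, 9, 2, 5, 8, 4, 7]
[i] adj suffixes → lcp
  [1] 10/0 → 1 ('a')
  [2] 0/1 → 1 ('a')
  [3] 1/3 → 2 ('ab')
  [4] 3/6 → 3 ('abb')
  [5] 6/9 → 0 ('')
  [6] 9/2 → 2 ('ba')
  [7] 2/5 → 4 ('babb')
  [8] 5/8 → 1 ('b')
  [9] 8/4 → 3 ('bba')
  [10] 4/7 → 2 ('bb')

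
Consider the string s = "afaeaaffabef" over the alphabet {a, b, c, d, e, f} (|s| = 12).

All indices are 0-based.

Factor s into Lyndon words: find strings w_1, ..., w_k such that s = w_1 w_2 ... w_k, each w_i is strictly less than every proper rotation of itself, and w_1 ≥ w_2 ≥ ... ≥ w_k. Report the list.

emit factor 1: 'af' (i=0, period=2)
emit factor 2: 'ae' (i=2, period=2)
emit factor 3: 'aaffabef' (i=4, period=8)

["af", "ae", "aaffabef"]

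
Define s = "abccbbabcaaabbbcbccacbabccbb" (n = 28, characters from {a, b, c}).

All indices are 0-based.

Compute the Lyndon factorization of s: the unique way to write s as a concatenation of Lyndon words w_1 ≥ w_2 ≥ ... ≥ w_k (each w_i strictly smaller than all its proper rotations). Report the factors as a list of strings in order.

emit factor 1: 'abccbb' (i=0, period=6)
emit factor 2: 'abc' (i=6, period=3)
emit factor 3: 'aaabbbcbccacbabccbb' (i=9, period=19)

["abccbb", "abc", "aaabbbcbccacbabccbb"]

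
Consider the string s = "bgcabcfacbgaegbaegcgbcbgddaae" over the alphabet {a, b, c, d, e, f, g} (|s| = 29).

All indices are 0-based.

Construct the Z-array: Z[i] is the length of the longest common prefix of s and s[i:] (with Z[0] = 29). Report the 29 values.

Z[0]=29
i=1: i≥r, start 0; Z[1]=0
i=2: i≥r, start 0; Z[2]=0
i=3: i≥r, start 0; Z[3]=0
i=4: i≥r, start 0; Z[4]=1 grow→box=[4,5)
i=5: i≥r, start 0; Z[5]=0
i=6: i≥r, start 0; Z[6]=0
i=7: i≥r, start 0; Z[7]=0
i=8: i≥r, start 0; Z[8]=0
i=9: i≥r, start 0; Z[9]=2 grow→box=[9,11)
i=10: min(r-i=1, Z[1]=0)=0; Z[10]=0
i=11: i≥r, start 0; Z[11]=0
i=12: i≥r, start 0; Z[12]=0
i=13: i≥r, start 0; Z[13]=0
i=14: i≥r, start 0; Z[14]=1 grow→box=[14,15)
i=15: i≥r, start 0; Z[15]=0
i=16: i≥r, start 0; Z[16]=0
i=17: i≥r, start 0; Z[17]=0
i=18: i≥r, start 0; Z[18]=0
i=19: i≥r, start 0; Z[19]=0
i=20: i≥r, start 0; Z[20]=1 grow→box=[20,21)
i=21: i≥r, start 0; Z[21]=0
i=22: i≥r, start 0; Z[22]=2 grow→box=[22,24)
i=23: min(r-i=1, Z[1]=0)=0; Z[23]=0
i=24: i≥r, start 0; Z[24]=0
i=25: i≥r, start 0; Z[25]=0
i=26: i≥r, start 0; Z[26]=0
i=27: i≥r, start 0; Z[27]=0
i=28: i≥r, start 0; Z[28]=0

[29, 0, 0, 0, 1, 0, 0, 0, 0, 2, 0, 0, 0, 0, 1, 0, 0, 0, 0, 0, 1, 0, 2, 0, 0, 0, 0, 0, 0]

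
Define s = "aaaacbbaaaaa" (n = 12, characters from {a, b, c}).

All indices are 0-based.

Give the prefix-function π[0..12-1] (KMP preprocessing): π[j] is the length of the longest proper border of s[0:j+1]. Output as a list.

π[0] = 0
j=1 s[j]='a': π[1]=1 (border 'a')
j=2 s[j]='a': π[2]=2 (border 'aa')
j=3 s[j]='a': π[3]=3 (border 'aaa')
j=4 s[j]='c': k: 3→2→1→0; π[4]=0 (border '')
j=5 s[j]='b': π[5]=0 (border '')
j=6 s[j]='b': π[6]=0 (border '')
j=7 s[j]='a': π[7]=1 (border 'a')
j=8 s[j]='a': π[8]=2 (border 'aa')
j=9 s[j]='a': π[9]=3 (border 'aaa')
j=10 s[j]='a': π[10]=4 (border 'aaaa')
j=11 s[j]='a': k: 4→3; π[11]=4 (border 'aaaa')

[0, 1, 2, 3, 0, 0, 0, 1, 2, 3, 4, 4]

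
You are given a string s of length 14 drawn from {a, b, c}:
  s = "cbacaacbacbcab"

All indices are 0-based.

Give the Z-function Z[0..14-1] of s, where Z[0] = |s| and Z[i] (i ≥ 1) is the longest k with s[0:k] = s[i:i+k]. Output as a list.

[14, 0, 0, 1, 0, 0, 4, 0, 0, 2, 0, 1, 0, 0]

Z[0]=14
i=1: fresh scan; Z[1]=0
i=2: fresh scan; Z[2]=0
i=3: fresh scan; Z[3]=1 grow→box=[3,4)
i=4: fresh scan; Z[4]=0
i=5: fresh scan; Z[5]=0
i=6: fresh scan; Z[6]=4 grow→box=[6,10)
i=7: min(r-i=3, Z[1]=0)=0; Z[7]=0
i=8: min(r-i=2, Z[2]=0)=0; Z[8]=0
i=9: min(r-i=1, Z[3]=1)=1; Z[9]=2 grow→box=[9,11)
i=10: min(r-i=1, Z[1]=0)=0; Z[10]=0
i=11: fresh scan; Z[11]=1 grow→box=[11,12)
i=12: fresh scan; Z[12]=0
i=13: fresh scan; Z[13]=0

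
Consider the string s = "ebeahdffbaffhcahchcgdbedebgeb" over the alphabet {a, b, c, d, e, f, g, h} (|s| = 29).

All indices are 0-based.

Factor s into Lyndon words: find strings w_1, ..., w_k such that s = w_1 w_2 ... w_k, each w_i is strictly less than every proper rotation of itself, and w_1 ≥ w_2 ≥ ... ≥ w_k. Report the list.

["e", "be", "ahdffb", "affhcahchcgdbedebgeb"]

emit factor 1: 'e' (i=0, period=1)
emit factor 2: 'be' (i=1, period=2)
emit factor 3: 'ahdffb' (i=3, period=6)
emit factor 4: 'affhcahchcgdbedebgeb' (i=9, period=20)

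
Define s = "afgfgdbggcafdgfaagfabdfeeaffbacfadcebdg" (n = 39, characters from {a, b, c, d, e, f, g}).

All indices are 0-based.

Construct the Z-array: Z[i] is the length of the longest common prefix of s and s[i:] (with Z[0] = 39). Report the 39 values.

Z[0]=39
i=1: i≥r, start 0; Z[1]=0
i=2: i≥r, start 0; Z[2]=0
i=3: i≥r, start 0; Z[3]=0
i=4: i≥r, start 0; Z[4]=0
i=5: i≥r, start 0; Z[5]=0
i=6: i≥r, start 0; Z[6]=0
i=7: i≥r, start 0; Z[7]=0
i=8: i≥r, start 0; Z[8]=0
i=9: i≥r, start 0; Z[9]=0
i=10: i≥r, start 0; Z[10]=2 scan→box=[10,12)
i=11: min(r-i=1, Z[1]=0)=0; Z[11]=0
i=12: i≥r, start 0; Z[12]=0
i=13: i≥r, start 0; Z[13]=0
i=14: i≥r, start 0; Z[14]=0
i=15: i≥r, start 0; Z[15]=1 scan→box=[15,16)
i=16: i≥r, start 0; Z[16]=1 scan→box=[16,17)
i=17: i≥r, start 0; Z[17]=0
i=18: i≥r, start 0; Z[18]=0
i=19: i≥r, start 0; Z[19]=1 scan→box=[19,20)
i=20: i≥r, start 0; Z[20]=0
i=21: i≥r, start 0; Z[21]=0
i=22: i≥r, start 0; Z[22]=0
i=23: i≥r, start 0; Z[23]=0
i=24: i≥r, start 0; Z[24]=0
i=25: i≥r, start 0; Z[25]=2 scan→box=[25,27)
i=26: min(r-i=1, Z[1]=0)=0; Z[26]=0
i=27: i≥r, start 0; Z[27]=0
i=28: i≥r, start 0; Z[28]=0
i=29: i≥r, start 0; Z[29]=1 scan→box=[29,30)
i=30: i≥r, start 0; Z[30]=0
i=31: i≥r, start 0; Z[31]=0
i=32: i≥r, start 0; Z[32]=1 scan→box=[32,33)
i=33: i≥r, start 0; Z[33]=0
i=34: i≥r, start 0; Z[34]=0
i=35: i≥r, start 0; Z[35]=0
i=36: i≥r, start 0; Z[36]=0
i=37: i≥r, start 0; Z[37]=0
i=38: i≥r, start 0; Z[38]=0

[39, 0, 0, 0, 0, 0, 0, 0, 0, 0, 2, 0, 0, 0, 0, 1, 1, 0, 0, 1, 0, 0, 0, 0, 0, 2, 0, 0, 0, 1, 0, 0, 1, 0, 0, 0, 0, 0, 0]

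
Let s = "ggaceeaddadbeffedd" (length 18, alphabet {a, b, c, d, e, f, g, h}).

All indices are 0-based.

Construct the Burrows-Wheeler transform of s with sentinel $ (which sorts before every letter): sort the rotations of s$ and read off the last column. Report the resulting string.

rank  rotation             last
    0  $ggaceeaddadbeffedd  d
    1  aceeaddadbeffedd$gg  g
    2  adbeffedd$ggaceeadd  d
    3  addadbeffedd$ggacee  e
    4  beffedd$ggaceeaddad  d
    5  ceeaddadbeffedd$gga  a
    6  d$ggaceeaddadbeffed  d
    7  dadbeffedd$ggaceead  d
    8  dbeffedd$ggaceeadda  a
    9  dd$ggaceeaddadbeffe  e
   10  ddadbeffedd$ggaceea  a
   11  eaddadbeffedd$ggace  e
   12  edd$ggaceeaddadbeff  f
   13  eeaddadbeffedd$ggac  c
   14  effedd$ggaceeaddadb  b
   15  fedd$ggaceeaddadbef  f
   16  ffedd$ggaceeaddadbe  e
   17  gaceeaddadbeffedd$g  g
   18  ggaceeaddadbeffedd$  $

dgdedaddaeaefcbfeg$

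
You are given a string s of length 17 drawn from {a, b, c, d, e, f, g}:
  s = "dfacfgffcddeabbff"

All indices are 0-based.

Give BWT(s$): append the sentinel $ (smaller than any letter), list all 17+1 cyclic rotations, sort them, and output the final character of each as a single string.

fefabfacd$dfdfbgcf

rank  rotation            last
    0  $dfacfgffcddeabbff  f
    1  abbff$dfacfgffcdde  e
    2  acfgffcddeabbff$df  f
    3  bbff$dfacfgffcddea  a
    4  bff$dfacfgffcddeab  b
    5  cddeabbff$dfacfgff  f
    6  cfgffcddeabbff$dfa  a
    7  ddeabbff$dfacfgffc  c
    8  deabbff$dfacfgffcd  d
    9  dfacfgffcddeabbff$  $
   10  eabbff$dfacfgffcdd  d
   11  f$dfacfgffcddeabbf  f
   12  facfgffcddeabbff$d  d
   13  fcddeabbff$dfacfgf  f
   14  ff$dfacfgffcddeabb  b
   15  ffcddeabbff$dfacfg  g
   16  fgffcddeabbff$dfac  c
   17  gffcddeabbff$dfacf  f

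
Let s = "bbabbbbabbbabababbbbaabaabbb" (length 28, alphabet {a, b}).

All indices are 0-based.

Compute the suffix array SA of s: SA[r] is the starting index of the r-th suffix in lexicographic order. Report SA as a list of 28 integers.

rank→(start, suffix):
  0 → (20, 'aabaabbb')
  1 → (23, 'aabbb')
  2 → (21, 'abaabbb')
  3 → (11, 'abababbbbaabaabbb')
  4 → (13, 'ababbbbaabaabbb')
  5 → (24, 'abbb')
  6 → (7, 'abbbabababbbbaabaabbb')
  7 → (15, 'abbbbaabaabbb')
  8 → (2, 'abbbbabbbabababbbbaabaabbb')
  9 → (27, 'b')
  10 → (19, 'baabaabbb')
  11 → (22, 'baabbb')
  12 → (10, 'babababbbbaabaabbb')
  13 → (12, 'bababbbbaabaabbb')
  14 → (6, 'babbbabababbbbaabaabbb')
  15 → (14, 'babbbbaabaabbb')
  16 → (1, 'babbbbabbbabababbbbaabaabbb')
  17 → (26, 'bb')
  18 → (18, 'bbaabaabbb')
  19 → (9, 'bbabababbbbaabaabbb')
  20 → (5, 'bbabbbabababbbbaabaabbb')
  21 → (0, 'bbabbbbabbbabababbbbaabaabbb')
  22 → (25, 'bbb')
  23 → (17, 'bbbaabaabbb')
  24 → (8, 'bbbabababbbbaabaabbb')
  25 → (4, 'bbbabbbabababbbbaabaabbb')
  26 → (16, 'bbbbaabaabbb')
  27 → (3, 'bbbbabbbabababbbbaabaabbb')

[20, 23, 21, 11, 13, 24, 7, 15, 2, 27, 19, 22, 10, 12, 6, 14, 1, 26, 18, 9, 5, 0, 25, 17, 8, 4, 16, 3]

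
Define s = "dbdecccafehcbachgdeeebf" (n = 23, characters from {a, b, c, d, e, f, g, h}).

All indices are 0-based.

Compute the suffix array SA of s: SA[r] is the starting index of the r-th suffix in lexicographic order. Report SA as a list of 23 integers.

[13, 7, 12, 1, 21, 6, 11, 5, 4, 14, 0, 2, 17, 20, 3, 19, 18, 9, 22, 8, 16, 10, 15]

sorted suffixes:
  #0 SA[0]=13  'achgdeeebf'
  #1 SA[1]=7  'afehcbachgdeeebf'
  #2 SA[2]=12  'bachgdeeebf'
  #3 SA[3]=1  'bdecccafehcbachgdeeebf'
  #4 SA[4]=21  'bf'
  #5 SA[5]=6  'cafehcbachgdeeebf'
  #6 SA[6]=11  'cbachgdeeebf'
  #7 SA[7]=5  'ccafehcbachgdeeebf'
  #8 SA[8]=4  'cccafehcbachgdeeebf'
  #9 SA[9]=14  'chgdeeebf'
  #10 SA[10]=0  'dbdecccafehcbachgdeeebf'
  #11 SA[11]=2  'decccafehcbachgdeeebf'
  #12 SA[12]=17  'deeebf'
  #13 SA[13]=20  'ebf'
  #14 SA[14]=3  'ecccafehcbachgdeeebf'
  #15 SA[15]=19  'eebf'
  #16 SA[16]=18  'eeebf'
  #17 SA[17]=9  'ehcbachgdeeebf'
  #18 SA[18]=22  'f'
  #19 SA[19]=8  'fehcbachgdeeebf'
  #20 SA[20]=16  'gdeeebf'
  #21 SA[21]=10  'hcbachgdeeebf'
  #22 SA[22]=15  'hgdeeebf'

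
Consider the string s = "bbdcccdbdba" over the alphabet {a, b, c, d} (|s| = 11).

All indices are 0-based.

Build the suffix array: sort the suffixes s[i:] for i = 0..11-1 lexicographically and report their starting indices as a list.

rank→(start, suffix):
  0 → (10, 'a')
  1 → (9, 'ba')
  2 → (0, 'bbdcccdbdba')
  3 → (7, 'bdba')
  4 → (1, 'bdcccdbdba')
  5 → (3, 'cccdbdba')
  6 → (4, 'ccdbdba')
  7 → (5, 'cdbdba')
  8 → (8, 'dba')
  9 → (6, 'dbdba')
  10 → (2, 'dcccdbdba')

[10, 9, 0, 7, 1, 3, 4, 5, 8, 6, 2]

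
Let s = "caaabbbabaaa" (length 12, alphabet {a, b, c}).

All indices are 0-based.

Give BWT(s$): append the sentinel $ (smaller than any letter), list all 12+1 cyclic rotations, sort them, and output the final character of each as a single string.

rank  rotation       last
    0  $caaabbbabaaa  a
    1  a$caaabbbabaa  a
    2  aa$caaabbbaba  a
    3  aaa$caaabbbab  b
    4  aaabbbabaaa$c  c
    5  aabbbabaaa$ca  a
    6  abaaa$caaabbb  b
    7  abbbabaaa$caa  a
    8  baaa$caaabbba  a
    9  babaaa$caaabb  b
   10  bbabaaa$caaab  b
   11  bbbabaaa$caaa  a
   12  caaabbbabaaa$  $

aaabcabaabba$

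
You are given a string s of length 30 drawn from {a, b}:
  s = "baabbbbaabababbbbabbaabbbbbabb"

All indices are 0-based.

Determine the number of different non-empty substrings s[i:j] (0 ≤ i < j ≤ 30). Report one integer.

rank | idx | suffix
   0 |   7 | aabababbbbabbaabbbbbabb
   1 |   1 | aabbbbaabababbbbabbaabbbbbabb
   2 |  20 | aabbbbbabb
   3 |   8 | abababbbbabbaabbbbbabb
   4 |  10 | ababbbbabbaabbbbbabb
   5 |  27 | abb
   6 |  17 | abbaabbbbbabb
   7 |   2 | abbbbaabababbbbabbaabbbbbabb
   8 |  12 | abbbbabbaabbbbbabb
   9 |  21 | abbbbbabb
  10 |  29 | b
  11 |   6 | baabababbbbabbaabbbbbabb
  12 |   0 | baabbbbaabababbbbabbaabbbbbabb
  13 |  19 | baabbbbbabb
  14 |   9 | bababbbbabbaabbbbbabb
  15 |  26 | babb
  16 |  16 | babbaabbbbbabb
  17 |  11 | babbbbabbaabbbbbabb
  18 |  28 | bb
  19 |   5 | bbaabababbbbabbaabbbbbabb
  20 |  18 | bbaabbbbbabb
  21 |  25 | bbabb
  22 |  15 | bbabbaabbbbbabb
  23 |   4 | bbbaabababbbbabbaabbbbbabb
  24 |  24 | bbbabb
  25 |  14 | bbbabbaabbbbbabb
  26 |   3 | bbbbaabababbbbabbaabbbbbabb
  27 |  23 | bbbbabb
  28 |  13 | bbbbabbaabbbbbabb
  29 |  22 | bbbbbabb

SA = [7, 1, 20, 8, 10, 27, 17, 2, 12, 21, 29, 6, 0, 19, 9, 26, 16, 11, 28, 5, 18, 25, 15, 4, 24, 14, 3, 23, 13, 22]
[i] adj suffixes → lcp
  [1] 7/1 → 3 ('aab')
  [2] 1/20 → 6 ('aabbbb')
  [3] 20/8 → 1 ('a')
  [4] 8/10 → 4 ('abab')
  [5] 10/27 → 2 ('ab')
  [6] 27/17 → 3 ('abb')
  [7] 17/2 → 3 ('abb')
  [8] 2/12 → 6 ('abbbba')
  [9] 12/21 → 5 ('abbbb')
  [10] 21/29 → 0 ('')
  [11] 29/6 → 1 ('b')
  [12] 6/0 → 4 ('baab')
  [13] 0/19 → 7 ('baabbbb')
  [14] 19/9 → 2 ('ba')
  [15] 9/26 → 3 ('bab')
  [16] 26/16 → 4 ('babb')
  [17] 16/11 → 4 ('babb')
  [18] 11/28 → 1 ('b')
  [19] 28/5 → 2 ('bb')
  [20] 5/18 → 5 ('bbaab')
  [21] 18/25 → 3 ('bba')
  [22] 25/15 → 5 ('bbabb')
  [23] 15/4 → 2 ('bb')
  [24] 4/24 → 4 ('bbba')
  [25] 24/14 → 6 ('bbbabb')
  [26] 14/3 → 3 ('bbb')
  [27] 3/23 → 5 ('bbbba')
  [28] 23/13 → 7 ('bbbbabb')
  [29] 13/22 → 4 ('bbbb')

n(n+1)/2 = 30·31/2 = 465
Σ LCP = 0 + 3 + 6 + 1 + 4 + 2 + 3 + 3 + 6 + 5 + 0 + 1 + 4 + 7 + 2 + 3 + 4 + 4 + 1 + 2 + 5 + 3 + 5 + 2 + 4 + 6 + 3 + 5 + 7 + 4 = 105
distinct = 465 − 105 = 360

360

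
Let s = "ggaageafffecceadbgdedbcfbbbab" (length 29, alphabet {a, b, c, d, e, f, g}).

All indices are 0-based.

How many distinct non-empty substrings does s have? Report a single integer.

rank→(start, suffix):
  0 → (2, 'aageafffecceadbgdedbcfbbbab')
  1 → (27, 'ab')
  2 → (14, 'adbgdedbcfbbbab')
  3 → (6, 'afffecceadbgdedbcfbbbab')
  4 → (3, 'ageafffecceadbgdedbcfbbbab')
  5 → (28, 'b')
  6 → (26, 'bab')
  7 → (25, 'bbab')
  8 → (24, 'bbbab')
  9 → (21, 'bcfbbbab')
  10 → (16, 'bgdedbcfbbbab')
  11 → (11, 'cceadbgdedbcfbbbab')
  12 → (12, 'ceadbgdedbcfbbbab')
  13 → (22, 'cfbbbab')
  14 → (20, 'dbcfbbbab')
  15 → (15, 'dbgdedbcfbbbab')
  16 → (18, 'dedbcfbbbab')
  17 → (13, 'eadbgdedbcfbbbab')
  18 → (5, 'eafffecceadbgdedbcfbbbab')
  19 → (10, 'ecceadbgdedbcfbbbab')
  20 → (19, 'edbcfbbbab')
  21 → (23, 'fbbbab')
  22 → (9, 'fecceadbgdedbcfbbbab')
  23 → (8, 'ffecceadbgdedbcfbbbab')
  24 → (7, 'fffecceadbgdedbcfbbbab')
  25 → (1, 'gaageafffecceadbgdedbcfbbbab')
  26 → (17, 'gdedbcfbbbab')
  27 → (4, 'geafffecceadbgdedbcfbbbab')
  28 → (0, 'ggaageafffecceadbgdedbcfbbbab')

SA = [2, 27, 14, 6, 3, 28, 26, 25, 24, 21, 16, 11, 12, 22, 20, 15, 18, 13, 5, 10, 19, 23, 9, 8, 7, 1, 17, 4, 0]
[i] adj suffixes → lcp
  [1] 2/27 → 1 ('a')
  [2] 27/14 → 1 ('a')
  [3] 14/6 → 1 ('a')
  [4] 6/3 → 1 ('a')
  [5] 3/28 → 0 ('')
  [6] 28/26 → 1 ('b')
  [7] 26/25 → 1 ('b')
  [8] 25/24 → 2 ('bb')
  [9] 24/21 → 1 ('b')
  [10] 21/16 → 1 ('b')
  [11] 16/11 → 0 ('')
  [12] 11/12 → 1 ('c')
  [13] 12/22 → 1 ('c')
  [14] 22/20 → 0 ('')
  [15] 20/15 → 2 ('db')
  [16] 15/18 → 1 ('d')
  [17] 18/13 → 0 ('')
  [18] 13/5 → 2 ('ea')
  [19] 5/10 → 1 ('e')
  [20] 10/19 → 1 ('e')
  [21] 19/23 → 0 ('')
  [22] 23/9 → 1 ('f')
  [23] 9/8 → 1 ('f')
  [24] 8/7 → 2 ('ff')
  [25] 7/1 → 0 ('')
  [26] 1/17 → 1 ('g')
  [27] 17/4 → 1 ('g')
  [28] 4/0 → 1 ('g')

n(n+1)/2 = 29·30/2 = 435
Σ LCP = 0 + 1 + 1 + 1 + 1 + 0 + 1 + 1 + 2 + 1 + 1 + 0 + 1 + 1 + 0 + 2 + 1 + 0 + 2 + 1 + 1 + 0 + 1 + 1 + 2 + 0 + 1 + 1 + 1 = 26
distinct = 435 − 26 = 409

409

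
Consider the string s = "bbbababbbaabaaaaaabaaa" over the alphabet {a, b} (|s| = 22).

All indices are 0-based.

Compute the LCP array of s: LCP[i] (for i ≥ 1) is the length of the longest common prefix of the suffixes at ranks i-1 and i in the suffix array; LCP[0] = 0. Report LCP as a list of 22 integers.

rank | idx | suffix
   0 |  21 | a
   1 |  20 | aa
   2 |  19 | aaa
   3 |  12 | aaaaaabaaa
   4 |  13 | aaaaabaaa
   5 |  14 | aaaabaaa
   6 |  15 | aaabaaa
   7 |  16 | aabaaa
   8 |   9 | aabaaaaaabaaa
   9 |  17 | abaaa
  10 |  10 | abaaaaaabaaa
  11 |   3 | ababbbaabaaaaaabaaa
  12 |   5 | abbbaabaaaaaabaaa
  13 |  18 | baaa
  14 |  11 | baaaaaabaaa
  15 |   8 | baabaaaaaabaaa
  16 |   2 | bababbbaabaaaaaabaaa
  17 |   4 | babbbaabaaaaaabaaa
  18 |   7 | bbaabaaaaaabaaa
  19 |   1 | bbababbbaabaaaaaabaaa
  20 |   6 | bbbaabaaaaaabaaa
  21 |   0 | bbbababbbaabaaaaaabaaa

SA = [21, 20, 19, 12, 13, 14, 15, 16, 9, 17, 10, 3, 5, 18, 11, 8, 2, 4, 7, 1, 6, 0]
i: (SA[i-1],SA[i]) lcp shared
  1: (21,20) 1 'a'
  2: (20,19) 2 'aa'
  3: (19,12) 3 'aaa'
  4: (12,13) 5 'aaaaa'
  5: (13,14) 4 'aaaa'
  6: (14,15) 3 'aaa'
  7: (15,16) 2 'aa'
  8: (16,9) 6 'aabaaa'
  9: (9,17) 1 'a'
  10: (17,10) 5 'abaaa'
  11: (10,3) 3 'aba'
  12: (3,5) 2 'ab'
  13: (5,18) 0 ''
  14: (18,11) 4 'baaa'
  15: (11,8) 3 'baa'
  16: (8,2) 2 'ba'
  17: (2,4) 3 'bab'
  18: (4,7) 1 'b'
  19: (7,1) 3 'bba'
  20: (1,6) 2 'bb'
  21: (6,0) 4 'bbba'

[0, 1, 2, 3, 5, 4, 3, 2, 6, 1, 5, 3, 2, 0, 4, 3, 2, 3, 1, 3, 2, 4]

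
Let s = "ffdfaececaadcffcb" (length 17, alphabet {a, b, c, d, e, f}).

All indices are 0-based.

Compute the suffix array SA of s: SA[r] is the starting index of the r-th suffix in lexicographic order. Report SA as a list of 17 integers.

[9, 10, 4, 16, 8, 15, 6, 12, 11, 2, 7, 5, 3, 14, 1, 13, 0]

rank→(start, suffix):
  0 → (9, 'aadcffcb')
  1 → (10, 'adcffcb')
  2 → (4, 'aececaadcffcb')
  3 → (16, 'b')
  4 → (8, 'caadcffcb')
  5 → (15, 'cb')
  6 → (6, 'cecaadcffcb')
  7 → (12, 'cffcb')
  8 → (11, 'dcffcb')
  9 → (2, 'dfaececaadcffcb')
  10 → (7, 'ecaadcffcb')
  11 → (5, 'ececaadcffcb')
  12 → (3, 'faececaadcffcb')
  13 → (14, 'fcb')
  14 → (1, 'fdfaececaadcffcb')
  15 → (13, 'ffcb')
  16 → (0, 'ffdfaececaadcffcb')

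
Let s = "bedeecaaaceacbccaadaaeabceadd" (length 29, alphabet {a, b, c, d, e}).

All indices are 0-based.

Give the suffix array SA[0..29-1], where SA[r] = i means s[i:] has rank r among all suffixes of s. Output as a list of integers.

[6, 7, 16, 19, 22, 11, 8, 17, 26, 20, 13, 23, 0, 5, 15, 12, 14, 9, 24, 28, 18, 27, 2, 21, 10, 25, 4, 1, 3]

sorted suffixes:
  #0 SA[0]=6  'aaaceacbccaadaaeabceadd'
  #1 SA[1]=7  'aaceacbccaadaaeabceadd'
  #2 SA[2]=16  'aadaaeabceadd'
  #3 SA[3]=19  'aaeabceadd'
  #4 SA[4]=22  'abceadd'
  #5 SA[5]=11  'acbccaadaaeabceadd'
  #6 SA[6]=8  'aceacbccaadaaeabceadd'
  #7 SA[7]=17  'adaaeabceadd'
  #8 SA[8]=26  'add'
  #9 SA[9]=20  'aeabceadd'
  #10 SA[10]=13  'bccaadaaeabceadd'
  #11 SA[11]=23  'bceadd'
  #12 SA[12]=0  'bedeecaaaceacbccaadaaeabceadd'
  #13 SA[13]=5  'caaaceacbccaadaaeabceadd'
  #14 SA[14]=15  'caadaaeabceadd'
  #15 SA[15]=12  'cbccaadaaeabceadd'
  #16 SA[16]=14  'ccaadaaeabceadd'
  #17 SA[17]=9  'ceacbccaadaaeabceadd'
  #18 SA[18]=24  'ceadd'
  #19 SA[19]=28  'd'
  #20 SA[20]=18  'daaeabceadd'
  #21 SA[21]=27  'dd'
  #22 SA[22]=2  'deecaaaceacbccaadaaeabceadd'
  #23 SA[23]=21  'eabceadd'
  #24 SA[24]=10  'eacbccaadaaeabceadd'
  #25 SA[25]=25  'eadd'
  #26 SA[26]=4  'ecaaaceacbccaadaaeabceadd'
  #27 SA[27]=1  'edeecaaaceacbccaadaaeabceadd'
  #28 SA[28]=3  'eecaaaceacbccaadaaeabceadd'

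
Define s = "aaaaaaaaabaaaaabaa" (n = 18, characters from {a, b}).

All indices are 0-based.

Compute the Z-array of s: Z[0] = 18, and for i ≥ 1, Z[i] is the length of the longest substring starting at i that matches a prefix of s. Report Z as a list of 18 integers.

Z[0]=18
i=1: outside box; Z[1]=8 grow→box=[1,9)
i=2: min(r-i=7, Z[1]=8)=7; Z[2]=7
i=3: min(r-i=6, Z[2]=7)=6; Z[3]=6
i=4: min(r-i=5, Z[3]=6)=5; Z[4]=5
i=5: min(r-i=4, Z[4]=5)=4; Z[5]=4
i=6: min(r-i=3, Z[5]=4)=3; Z[6]=3
i=7: min(r-i=2, Z[6]=3)=2; Z[7]=2
i=8: min(r-i=1, Z[7]=2)=1; Z[8]=1
i=9: outside box; Z[9]=0
i=10: outside box; Z[10]=5 grow→box=[10,15)
i=11: min(r-i=4, Z[1]=8)=4; Z[11]=4
i=12: min(r-i=3, Z[2]=7)=3; Z[12]=3
i=13: min(r-i=2, Z[3]=6)=2; Z[13]=2
i=14: min(r-i=1, Z[4]=5)=1; Z[14]=1
i=15: outside box; Z[15]=0
i=16: outside box; Z[16]=2 grow→box=[16,18)
i=17: min(r-i=1, Z[1]=8)=1; Z[17]=1

[18, 8, 7, 6, 5, 4, 3, 2, 1, 0, 5, 4, 3, 2, 1, 0, 2, 1]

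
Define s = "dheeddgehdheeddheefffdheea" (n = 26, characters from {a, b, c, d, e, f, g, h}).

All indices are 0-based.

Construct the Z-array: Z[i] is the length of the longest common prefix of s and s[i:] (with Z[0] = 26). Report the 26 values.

Z[0]=26
i=1: i≥r, start 0; Z[1]=0
i=2: i≥r, start 0; Z[2]=0
i=3: i≥r, start 0; Z[3]=0
i=4: i≥r, start 0; Z[4]=1 grow→box=[4,5)
i=5: i≥r, start 0; Z[5]=1 grow→box=[5,6)
i=6: i≥r, start 0; Z[6]=0
i=7: i≥r, start 0; Z[7]=0
i=8: i≥r, start 0; Z[8]=0
i=9: i≥r, start 0; Z[9]=6 grow→box=[9,15)
i=10: min(r-i=5, Z[1]=0)=0; Z[10]=0
i=11: min(r-i=4, Z[2]=0)=0; Z[11]=0
i=12: min(r-i=3, Z[3]=0)=0; Z[12]=0
i=13: min(r-i=2, Z[4]=1)=1; Z[13]=1
i=14: min(r-i=1, Z[5]=1)=1; Z[14]=4 grow→box=[14,18)
i=15: min(r-i=3, Z[1]=0)=0; Z[15]=0
i=16: min(r-i=2, Z[2]=0)=0; Z[16]=0
i=17: min(r-i=1, Z[3]=0)=0; Z[17]=0
i=18: i≥r, start 0; Z[18]=0
i=19: i≥r, start 0; Z[19]=0
i=20: i≥r, start 0; Z[20]=0
i=21: i≥r, start 0; Z[21]=4 grow→box=[21,25)
i=22: min(r-i=3, Z[1]=0)=0; Z[22]=0
i=23: min(r-i=2, Z[2]=0)=0; Z[23]=0
i=24: min(r-i=1, Z[3]=0)=0; Z[24]=0
i=25: i≥r, start 0; Z[25]=0

[26, 0, 0, 0, 1, 1, 0, 0, 0, 6, 0, 0, 0, 1, 4, 0, 0, 0, 0, 0, 0, 4, 0, 0, 0, 0]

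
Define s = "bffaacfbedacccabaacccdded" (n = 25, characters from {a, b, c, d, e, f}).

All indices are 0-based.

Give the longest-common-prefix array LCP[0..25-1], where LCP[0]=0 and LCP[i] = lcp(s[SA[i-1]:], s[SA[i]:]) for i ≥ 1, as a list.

rank→(start, suffix):
  0 → (16, 'aacccdded')
  1 → (3, 'aacfbedacccabaacccdded')
  2 → (14, 'abaacccdded')
  3 → (10, 'acccabaacccdded')
  4 → (17, 'acccdded')
  5 → (4, 'acfbedacccabaacccdded')
  6 → (15, 'baacccdded')
  7 → (7, 'bedacccabaacccdded')
  8 → (0, 'bffaacfbedacccabaacccdded')
  9 → (13, 'cabaacccdded')
  10 → (12, 'ccabaacccdded')
  11 → (11, 'cccabaacccdded')
  12 → (18, 'cccdded')
  13 → (19, 'ccdded')
  14 → (20, 'cdded')
  15 → (5, 'cfbedacccabaacccdded')
  16 → (24, 'd')
  17 → (9, 'dacccabaacccdded')
  18 → (21, 'dded')
  19 → (22, 'ded')
  20 → (23, 'ed')
  21 → (8, 'edacccabaacccdded')
  22 → (2, 'faacfbedacccabaacccdded')
  23 → (6, 'fbedacccabaacccdded')
  24 → (1, 'ffaacfbedacccabaacccdded')

SA = [16, 3, 14, 10, 17, 4, 15, 7, 0, 13, 12, 11, 18, 19, 20, 5, 24, 9, 21, 22, 23, 8, 2, 6, 1]
i: (SA[i-1],SA[i]) lcp shared
  1: (16,3) 3 'aac'
  2: (3,14) 1 'a'
  3: (14,10) 1 'a'
  4: (10,17) 4 'accc'
  5: (17,4) 2 'ac'
  6: (4,15) 0 ''
  7: (15,7) 1 'b'
  8: (7,0) 1 'b'
  9: (0,13) 0 ''
  10: (13,12) 1 'c'
  11: (12,11) 2 'cc'
  12: (11,18) 3 'ccc'
  13: (18,19) 2 'cc'
  14: (19,20) 1 'c'
  15: (20,5) 1 'c'
  16: (5,24) 0 ''
  17: (24,9) 1 'd'
  18: (9,21) 1 'd'
  19: (21,22) 1 'd'
  20: (22,23) 0 ''
  21: (23,8) 2 'ed'
  22: (8,2) 0 ''
  23: (2,6) 1 'f'
  24: (6,1) 1 'f'

[0, 3, 1, 1, 4, 2, 0, 1, 1, 0, 1, 2, 3, 2, 1, 1, 0, 1, 1, 1, 0, 2, 0, 1, 1]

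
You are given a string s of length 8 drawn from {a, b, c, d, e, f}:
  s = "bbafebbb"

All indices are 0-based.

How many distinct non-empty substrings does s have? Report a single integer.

30

rank | idx | suffix
   0 |   2 | afebbb
   1 |   7 | b
   2 |   1 | bafebbb
   3 |   6 | bb
   4 |   0 | bbafebbb
   5 |   5 | bbb
   6 |   4 | ebbb
   7 |   3 | febbb

SA = [2, 7, 1, 6, 0, 5, 4, 3]
[i] adj suffixes → lcp
  [1] 2/7 → 0 ('')
  [2] 7/1 → 1 ('b')
  [3] 1/6 → 1 ('b')
  [4] 6/0 → 2 ('bb')
  [5] 0/5 → 2 ('bb')
  [6] 5/4 → 0 ('')
  [7] 4/3 → 0 ('')

n(n+1)/2 = 8·9/2 = 36
Σ LCP = 0 + 0 + 1 + 1 + 2 + 2 + 0 + 0 = 6
distinct = 36 − 6 = 30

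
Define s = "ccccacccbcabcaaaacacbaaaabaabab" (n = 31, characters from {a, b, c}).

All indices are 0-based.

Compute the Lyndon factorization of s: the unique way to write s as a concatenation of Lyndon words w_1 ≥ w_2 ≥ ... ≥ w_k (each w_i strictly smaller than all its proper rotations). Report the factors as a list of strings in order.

["c", "c", "c", "c", "acccbc", "abc", "aaaacacb", "aaaabaabab"]

emit factor 1: 'c' (i=0, period=1)
emit factor 2: 'c' (i=1, period=1)
emit factor 3: 'c' (i=2, period=1)
emit factor 4: 'c' (i=3, period=1)
emit factor 5: 'acccbc' (i=4, period=6)
emit factor 6: 'abc' (i=10, period=3)
emit factor 7: 'aaaacacb' (i=13, period=8)
emit factor 8: 'aaaabaabab' (i=21, period=10)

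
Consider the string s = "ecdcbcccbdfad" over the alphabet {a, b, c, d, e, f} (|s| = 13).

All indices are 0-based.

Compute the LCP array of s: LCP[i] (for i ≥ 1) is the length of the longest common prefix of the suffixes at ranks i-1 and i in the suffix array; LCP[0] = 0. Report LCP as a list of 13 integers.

[0, 0, 1, 0, 2, 1, 2, 1, 0, 1, 1, 0, 0]

rank | idx | suffix
   0 |  11 | ad
   1 |   4 | bcccbdfad
   2 |   8 | bdfad
   3 |   3 | cbcccbdfad
   4 |   7 | cbdfad
   5 |   6 | ccbdfad
   6 |   5 | cccbdfad
   7 |   1 | cdcbcccbdfad
   8 |  12 | d
   9 |   2 | dcbcccbdfad
  10 |   9 | dfad
  11 |   0 | ecdcbcccbdfad
  12 |  10 | fad

SA = [11, 4, 8, 3, 7, 6, 5, 1, 12, 2, 9, 0, 10]
rank  pair      lcp
   1  s[11:],s[4:]  0  ''
   2  s[4:],s[8:]  1  'b'
   3  s[8:],s[3:]  0  ''
   4  s[3:],s[7:]  2  'cb'
   5  s[7:],s[6:]  1  'c'
   6  s[6:],s[5:]  2  'cc'
   7  s[5:],s[1:]  1  'c'
   8  s[1:],s[12:]  0  ''
   9  s[12:],s[2:]  1  'd'
  10  s[2:],s[9:]  1  'd'
  11  s[9:],s[0:]  0  ''
  12  s[0:],s[10:]  0  ''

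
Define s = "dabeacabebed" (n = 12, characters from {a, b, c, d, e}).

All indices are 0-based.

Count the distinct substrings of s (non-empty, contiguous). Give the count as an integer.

sorted suffixes:
  #0 SA[0]=1  'abeacabebed'
  #1 SA[1]=6  'abebed'
  #2 SA[2]=4  'acabebed'
  #3 SA[3]=2  'beacabebed'
  #4 SA[4]=7  'bebed'
  #5 SA[5]=9  'bed'
  #6 SA[6]=5  'cabebed'
  #7 SA[7]=11  'd'
  #8 SA[8]=0  'dabeacabebed'
  #9 SA[9]=3  'eacabebed'
  #10 SA[10]=8  'ebed'
  #11 SA[11]=10  'ed'

SA = [1, 6, 4, 2, 7, 9, 5, 11, 0, 3, 8, 10]
rank  pair      lcp
   1  s[1:],s[6:]  3  'abe'
   2  s[6:],s[4:]  1  'a'
   3  s[4:],s[2:]  0  ''
   4  s[2:],s[7:]  2  'be'
   5  s[7:],s[9:]  2  'be'
   6  s[9:],s[5:]  0  ''
   7  s[5:],s[11:]  0  ''
   8  s[11:],s[0:]  1  'd'
   9  s[0:],s[3:]  0  ''
  10  s[3:],s[8:]  1  'e'
  11  s[8:],s[10:]  1  'e'

n(n+1)/2 = 12·13/2 = 78
Σ LCP = 0 + 3 + 1 + 0 + 2 + 2 + 0 + 0 + 1 + 0 + 1 + 1 = 11
distinct = 78 − 11 = 67

67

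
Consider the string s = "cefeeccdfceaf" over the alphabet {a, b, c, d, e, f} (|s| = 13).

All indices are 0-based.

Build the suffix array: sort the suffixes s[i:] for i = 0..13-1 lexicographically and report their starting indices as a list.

[11, 5, 6, 9, 0, 7, 10, 4, 3, 1, 12, 8, 2]

sorted suffixes:
  #0 SA[0]=11  'af'
  #1 SA[1]=5  'ccdfceaf'
  #2 SA[2]=6  'cdfceaf'
  #3 SA[3]=9  'ceaf'
  #4 SA[4]=0  'cefeeccdfceaf'
  #5 SA[5]=7  'dfceaf'
  #6 SA[6]=10  'eaf'
  #7 SA[7]=4  'eccdfceaf'
  #8 SA[8]=3  'eeccdfceaf'
  #9 SA[9]=1  'efeeccdfceaf'
  #10 SA[10]=12  'f'
  #11 SA[11]=8  'fceaf'
  #12 SA[12]=2  'feeccdfceaf'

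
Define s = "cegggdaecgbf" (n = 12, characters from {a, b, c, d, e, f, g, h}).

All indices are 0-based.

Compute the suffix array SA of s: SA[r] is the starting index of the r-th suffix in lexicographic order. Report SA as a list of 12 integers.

[6, 10, 0, 8, 5, 7, 1, 11, 9, 4, 3, 2]

sorted suffixes:
  #0 SA[0]=6  'aecgbf'
  #1 SA[1]=10  'bf'
  #2 SA[2]=0  'cegggdaecgbf'
  #3 SA[3]=8  'cgbf'
  #4 SA[4]=5  'daecgbf'
  #5 SA[5]=7  'ecgbf'
  #6 SA[6]=1  'egggdaecgbf'
  #7 SA[7]=11  'f'
  #8 SA[8]=9  'gbf'
  #9 SA[9]=4  'gdaecgbf'
  #10 SA[10]=3  'ggdaecgbf'
  #11 SA[11]=2  'gggdaecgbf'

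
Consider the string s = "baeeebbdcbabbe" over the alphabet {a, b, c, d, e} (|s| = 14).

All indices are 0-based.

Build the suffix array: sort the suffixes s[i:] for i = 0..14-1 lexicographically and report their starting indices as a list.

[10, 1, 9, 0, 5, 11, 6, 12, 8, 7, 13, 4, 3, 2]

sorted suffixes:
  #0 SA[0]=10  'abbe'
  #1 SA[1]=1  'aeeebbdcbabbe'
  #2 SA[2]=9  'babbe'
  #3 SA[3]=0  'baeeebbdcbabbe'
  #4 SA[4]=5  'bbdcbabbe'
  #5 SA[5]=11  'bbe'
  #6 SA[6]=6  'bdcbabbe'
  #7 SA[7]=12  'be'
  #8 SA[8]=8  'cbabbe'
  #9 SA[9]=7  'dcbabbe'
  #10 SA[10]=13  'e'
  #11 SA[11]=4  'ebbdcbabbe'
  #12 SA[12]=3  'eebbdcbabbe'
  #13 SA[13]=2  'eeebbdcbabbe'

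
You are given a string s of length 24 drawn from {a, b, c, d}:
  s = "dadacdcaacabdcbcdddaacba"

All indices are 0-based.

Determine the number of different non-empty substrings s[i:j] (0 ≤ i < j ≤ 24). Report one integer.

269

rank→(start, suffix):
  0 → (23, 'a')
  1 → (7, 'aacabdcbcdddaacba')
  2 → (19, 'aacba')
  3 → (10, 'abdcbcdddaacba')
  4 → (8, 'acabdcbcdddaacba')
  5 → (20, 'acba')
  6 → (3, 'acdcaacabdcbcdddaacba')
  7 → (1, 'adacdcaacabdcbcdddaacba')
  8 → (22, 'ba')
  9 → (14, 'bcdddaacba')
  10 → (11, 'bdcbcdddaacba')
  11 → (6, 'caacabdcbcdddaacba')
  12 → (9, 'cabdcbcdddaacba')
  13 → (21, 'cba')
  14 → (13, 'cbcdddaacba')
  15 → (4, 'cdcaacabdcbcdddaacba')
  16 → (15, 'cdddaacba')
  17 → (18, 'daacba')
  18 → (2, 'dacdcaacabdcbcdddaacba')
  19 → (0, 'dadacdcaacabdcbcdddaacba')
  20 → (5, 'dcaacabdcbcdddaacba')
  21 → (12, 'dcbcdddaacba')
  22 → (17, 'ddaacba')
  23 → (16, 'dddaacba')

SA = [23, 7, 19, 10, 8, 20, 3, 1, 22, 14, 11, 6, 9, 21, 13, 4, 15, 18, 2, 0, 5, 12, 17, 16]
i: (SA[i-1],SA[i]) lcp shared
  1: (23,7) 1 'a'
  2: (7,19) 3 'aac'
  3: (19,10) 1 'a'
  4: (10,8) 1 'a'
  5: (8,20) 2 'ac'
  6: (20,3) 2 'ac'
  7: (3,1) 1 'a'
  8: (1,22) 0 ''
  9: (22,14) 1 'b'
  10: (14,11) 1 'b'
  11: (11,6) 0 ''
  12: (6,9) 2 'ca'
  13: (9,21) 1 'c'
  14: (21,13) 2 'cb'
  15: (13,4) 1 'c'
  16: (4,15) 2 'cd'
  17: (15,18) 0 ''
  18: (18,2) 2 'da'
  19: (2,0) 2 'da'
  20: (0,5) 1 'd'
  21: (5,12) 2 'dc'
  22: (12,17) 1 'd'
  23: (17,16) 2 'dd'

n(n+1)/2 = 24·25/2 = 300
Σ LCP = 0 + 1 + 3 + 1 + 1 + 2 + 2 + 1 + 0 + 1 + 1 + 0 + 2 + 1 + 2 + 1 + 2 + 0 + 2 + 2 + 1 + 2 + 1 + 2 = 31
distinct = 300 − 31 = 269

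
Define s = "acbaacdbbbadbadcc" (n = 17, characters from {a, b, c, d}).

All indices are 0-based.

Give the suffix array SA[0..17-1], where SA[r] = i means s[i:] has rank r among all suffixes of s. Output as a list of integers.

rank | idx | suffix
   0 |   3 | aacdbbbadbadcc
   1 |   0 | acbaacdbbbadbadcc
   2 |   4 | acdbbbadbadcc
   3 |  10 | adbadcc
   4 |  13 | adcc
   5 |   2 | baacdbbbadbadcc
   6 |   9 | badbadcc
   7 |  12 | badcc
   8 |   8 | bbadbadcc
   9 |   7 | bbbadbadcc
  10 |  16 | c
  11 |   1 | cbaacdbbbadbadcc
  12 |  15 | cc
  13 |   5 | cdbbbadbadcc
  14 |  11 | dbadcc
  15 |   6 | dbbbadbadcc
  16 |  14 | dcc

[3, 0, 4, 10, 13, 2, 9, 12, 8, 7, 16, 1, 15, 5, 11, 6, 14]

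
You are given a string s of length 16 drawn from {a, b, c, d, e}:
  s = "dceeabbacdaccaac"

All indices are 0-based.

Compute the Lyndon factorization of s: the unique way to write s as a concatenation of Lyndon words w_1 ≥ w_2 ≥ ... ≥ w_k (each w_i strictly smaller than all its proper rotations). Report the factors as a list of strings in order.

["d", "cee", "abbacdacc", "aac"]

emit factor 1: 'd' (i=0, period=1)
emit factor 2: 'cee' (i=1, period=3)
emit factor 3: 'abbacdacc' (i=4, period=9)
emit factor 4: 'aac' (i=13, period=3)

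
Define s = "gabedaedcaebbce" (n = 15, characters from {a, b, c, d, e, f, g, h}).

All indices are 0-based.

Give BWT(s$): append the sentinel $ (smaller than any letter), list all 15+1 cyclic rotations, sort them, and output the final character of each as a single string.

rank  rotation          last
    0  $gabedaedcaebbce  e
    1  abedaedcaebbce$g  g
    2  aebbce$gabedaedc  c
    3  aedcaebbce$gabed  d
    4  bbce$gabedaedcae  e
    5  bce$gabedaedcaeb  b
    6  bedaedcaebbce$ga  a
    7  caebbce$gabedaed  d
    8  ce$gabedaedcaebb  b
    9  daedcaebbce$gabe  e
   10  dcaebbce$gabedae  e
   11  e$gabedaedcaebbc  c
   12  ebbce$gabedaedca  a
   13  edaedcaebbce$gab  b
   14  edcaebbce$gabeda  a
   15  gabedaedcaebbce$  $

egcdebadbeecaba$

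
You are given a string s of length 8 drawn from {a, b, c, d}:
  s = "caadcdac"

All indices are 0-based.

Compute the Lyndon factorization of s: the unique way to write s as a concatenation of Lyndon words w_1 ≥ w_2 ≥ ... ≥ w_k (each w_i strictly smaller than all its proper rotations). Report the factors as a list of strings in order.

["c", "aadcdac"]

emit factor 1: 'c' (i=0, period=1)
emit factor 2: 'aadcdac' (i=1, period=7)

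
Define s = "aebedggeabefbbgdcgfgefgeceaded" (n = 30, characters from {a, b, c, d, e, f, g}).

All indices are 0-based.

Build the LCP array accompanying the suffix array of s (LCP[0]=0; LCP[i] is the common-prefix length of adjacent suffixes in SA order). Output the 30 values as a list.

rank→(start, suffix):
  0 → (8, 'abefbbgdcgfgefgeceaded')
  1 → (26, 'aded')
  2 → (0, 'aebedggeabefbbgdcgfgefgeceaded')
  3 → (12, 'bbgdcgfgefgeceaded')
  4 → (2, 'bedggeabefbbgdcgfgefgeceaded')
  5 → (9, 'befbbgdcgfgefgeceaded')
  6 → (13, 'bgdcgfgefgeceaded')
  7 → (24, 'ceaded')
  8 → (16, 'cgfgefgeceaded')
  9 → (29, 'd')
  10 → (15, 'dcgfgefgeceaded')
  11 → (27, 'ded')
  12 → (4, 'dggeabefbbgdcgfgefgeceaded')
  13 → (7, 'eabefbbgdcgfgefgeceaded')
  14 → (25, 'eaded')
  15 → (1, 'ebedggeabefbbgdcgfgefgeceaded')
  16 → (23, 'eceaded')
  17 → (28, 'ed')
  18 → (3, 'edggeabefbbgdcgfgefgeceaded')
  19 → (10, 'efbbgdcgfgefgeceaded')
  20 → (20, 'efgeceaded')
  21 → (11, 'fbbgdcgfgefgeceaded')
  22 → (21, 'fgeceaded')
  23 → (18, 'fgefgeceaded')
  24 → (14, 'gdcgfgefgeceaded')
  25 → (6, 'geabefbbgdcgfgefgeceaded')
  26 → (22, 'geceaded')
  27 → (19, 'gefgeceaded')
  28 → (17, 'gfgefgeceaded')
  29 → (5, 'ggeabefbbgdcgfgefgeceaded')

SA = [8, 26, 0, 12, 2, 9, 13, 24, 16, 29, 15, 27, 4, 7, 25, 1, 23, 28, 3, 10, 20, 11, 21, 18, 14, 6, 22, 19, 17, 5]
[i] adj suffixes → lcp
  [1] 8/26 → 1 ('a')
  [2] 26/0 → 1 ('a')
  [3] 0/12 → 0 ('')
  [4] 12/2 → 1 ('b')
  [5] 2/9 → 2 ('be')
  [6] 9/13 → 1 ('b')
  [7] 13/24 → 0 ('')
  [8] 24/16 → 1 ('c')
  [9] 16/29 → 0 ('')
  [10] 29/15 → 1 ('d')
  [11] 15/27 → 1 ('d')
  [12] 27/4 → 1 ('d')
  [13] 4/7 → 0 ('')
  [14] 7/25 → 2 ('ea')
  [15] 25/1 → 1 ('e')
  [16] 1/23 → 1 ('e')
  [17] 23/28 → 1 ('e')
  [18] 28/3 → 2 ('ed')
  [19] 3/10 → 1 ('e')
  [20] 10/20 → 2 ('ef')
  [21] 20/11 → 0 ('')
  [22] 11/21 → 1 ('f')
  [23] 21/18 → 3 ('fge')
  [24] 18/14 → 0 ('')
  [25] 14/6 → 1 ('g')
  [26] 6/22 → 2 ('ge')
  [27] 22/19 → 2 ('ge')
  [28] 19/17 → 1 ('g')
  [29] 17/5 → 1 ('g')

[0, 1, 1, 0, 1, 2, 1, 0, 1, 0, 1, 1, 1, 0, 2, 1, 1, 1, 2, 1, 2, 0, 1, 3, 0, 1, 2, 2, 1, 1]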